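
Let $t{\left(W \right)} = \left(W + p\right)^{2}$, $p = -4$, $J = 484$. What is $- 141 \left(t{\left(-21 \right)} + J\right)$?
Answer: $-156369$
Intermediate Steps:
$t{\left(W \right)} = \left(-4 + W\right)^{2}$ ($t{\left(W \right)} = \left(W - 4\right)^{2} = \left(-4 + W\right)^{2}$)
$- 141 \left(t{\left(-21 \right)} + J\right) = - 141 \left(\left(-4 - 21\right)^{2} + 484\right) = - 141 \left(\left(-25\right)^{2} + 484\right) = - 141 \left(625 + 484\right) = \left(-141\right) 1109 = -156369$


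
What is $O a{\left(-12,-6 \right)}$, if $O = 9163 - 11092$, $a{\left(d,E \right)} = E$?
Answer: $11574$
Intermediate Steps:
$O = -1929$ ($O = 9163 - 11092 = -1929$)
$O a{\left(-12,-6 \right)} = \left(-1929\right) \left(-6\right) = 11574$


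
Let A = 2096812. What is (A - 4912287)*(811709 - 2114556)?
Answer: 3668133157325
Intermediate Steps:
(A - 4912287)*(811709 - 2114556) = (2096812 - 4912287)*(811709 - 2114556) = -2815475*(-1302847) = 3668133157325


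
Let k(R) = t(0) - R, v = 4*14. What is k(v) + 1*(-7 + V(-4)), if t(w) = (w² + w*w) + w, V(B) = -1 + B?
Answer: -68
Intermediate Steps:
t(w) = w + 2*w² (t(w) = (w² + w²) + w = 2*w² + w = w + 2*w²)
v = 56
k(R) = -R (k(R) = 0*(1 + 2*0) - R = 0*(1 + 0) - R = 0*1 - R = 0 - R = -R)
k(v) + 1*(-7 + V(-4)) = -1*56 + 1*(-7 + (-1 - 4)) = -56 + 1*(-7 - 5) = -56 + 1*(-12) = -56 - 12 = -68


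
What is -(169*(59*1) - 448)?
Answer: -9523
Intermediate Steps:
-(169*(59*1) - 448) = -(169*59 - 448) = -(9971 - 448) = -1*9523 = -9523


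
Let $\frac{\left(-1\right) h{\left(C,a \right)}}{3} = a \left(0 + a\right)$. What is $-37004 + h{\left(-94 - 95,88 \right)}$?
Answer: $-60236$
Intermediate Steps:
$h{\left(C,a \right)} = - 3 a^{2}$ ($h{\left(C,a \right)} = - 3 a \left(0 + a\right) = - 3 a a = - 3 a^{2}$)
$-37004 + h{\left(-94 - 95,88 \right)} = -37004 - 3 \cdot 88^{2} = -37004 - 23232 = -60236$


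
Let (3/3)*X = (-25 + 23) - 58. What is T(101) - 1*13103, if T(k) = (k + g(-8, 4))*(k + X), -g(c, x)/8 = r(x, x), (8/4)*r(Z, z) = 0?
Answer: -8962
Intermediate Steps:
r(Z, z) = 0 (r(Z, z) = (1/2)*0 = 0)
X = -60 (X = (-25 + 23) - 58 = -2 - 58 = -60)
g(c, x) = 0 (g(c, x) = -8*0 = 0)
T(k) = k*(-60 + k) (T(k) = (k + 0)*(k - 60) = k*(-60 + k))
T(101) - 1*13103 = 101*(-60 + 101) - 1*13103 = 101*41 - 13103 = 4141 - 13103 = -8962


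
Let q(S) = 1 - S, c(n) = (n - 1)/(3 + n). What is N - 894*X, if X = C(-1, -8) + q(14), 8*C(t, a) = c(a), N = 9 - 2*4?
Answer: 228437/20 ≈ 11422.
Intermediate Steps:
c(n) = (-1 + n)/(3 + n)
N = 1 (N = 9 - 8 = 1)
C(t, a) = (-1 + a)/(8*(3 + a)) (C(t, a) = ((-1 + a)/(3 + a))/8 = (-1 + a)/(8*(3 + a)))
X = -511/40 (X = (-1 - 8)/(8*(3 - 8)) + (1 - 1*14) = (1/8)*(-9)/(-5) + (1 - 14) = (1/8)*(-1/5)*(-9) - 13 = 9/40 - 13 = -511/40 ≈ -12.775)
N - 894*X = 1 - 894*(-511/40) = 1 + 228417/20 = 228437/20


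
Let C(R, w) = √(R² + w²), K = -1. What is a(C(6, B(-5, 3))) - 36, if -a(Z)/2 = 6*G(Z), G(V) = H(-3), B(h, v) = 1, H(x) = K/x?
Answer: -40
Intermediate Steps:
H(x) = -1/x
G(V) = ⅓ (G(V) = -1/(-3) = -1*(-⅓) = ⅓)
a(Z) = -4 (a(Z) = -12/3 = -2*2 = -4)
a(C(6, B(-5, 3))) - 36 = -4 - 36 = -40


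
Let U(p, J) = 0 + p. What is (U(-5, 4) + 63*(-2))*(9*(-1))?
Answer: 1179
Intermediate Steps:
U(p, J) = p
(U(-5, 4) + 63*(-2))*(9*(-1)) = (-5 + 63*(-2))*(9*(-1)) = (-5 - 126)*(-9) = -131*(-9) = 1179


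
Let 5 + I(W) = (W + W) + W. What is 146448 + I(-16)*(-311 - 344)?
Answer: 181163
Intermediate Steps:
I(W) = -5 + 3*W (I(W) = -5 + ((W + W) + W) = -5 + (2*W + W) = -5 + 3*W)
146448 + I(-16)*(-311 - 344) = 146448 + (-5 + 3*(-16))*(-311 - 344) = 146448 + (-5 - 48)*(-655) = 146448 - 53*(-655) = 146448 + 34715 = 181163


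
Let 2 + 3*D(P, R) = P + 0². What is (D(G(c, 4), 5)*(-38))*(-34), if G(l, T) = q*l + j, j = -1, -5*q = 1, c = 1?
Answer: -20672/15 ≈ -1378.1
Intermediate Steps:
q = -⅕ (q = -⅕*1 = -⅕ ≈ -0.20000)
G(l, T) = -1 - l/5 (G(l, T) = -l/5 - 1 = -1 - l/5)
D(P, R) = -⅔ + P/3 (D(P, R) = -⅔ + (P + 0²)/3 = -⅔ + (P + 0)/3 = -⅔ + P/3)
(D(G(c, 4), 5)*(-38))*(-34) = ((-⅔ + (-1 - ⅕*1)/3)*(-38))*(-34) = ((-⅔ + (-1 - ⅕)/3)*(-38))*(-34) = ((-⅔ + (⅓)*(-6/5))*(-38))*(-34) = ((-⅔ - ⅖)*(-38))*(-34) = -16/15*(-38)*(-34) = (608/15)*(-34) = -20672/15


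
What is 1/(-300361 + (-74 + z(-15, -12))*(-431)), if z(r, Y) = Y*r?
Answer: -1/346047 ≈ -2.8898e-6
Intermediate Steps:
1/(-300361 + (-74 + z(-15, -12))*(-431)) = 1/(-300361 + (-74 - 12*(-15))*(-431)) = 1/(-300361 + (-74 + 180)*(-431)) = 1/(-300361 + 106*(-431)) = 1/(-300361 - 45686) = 1/(-346047) = -1/346047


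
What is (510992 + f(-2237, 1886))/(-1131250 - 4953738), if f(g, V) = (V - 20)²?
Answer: -998237/1521247 ≈ -0.65620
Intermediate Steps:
f(g, V) = (-20 + V)²
(510992 + f(-2237, 1886))/(-1131250 - 4953738) = (510992 + (-20 + 1886)²)/(-1131250 - 4953738) = (510992 + 1866²)/(-6084988) = (510992 + 3481956)*(-1/6084988) = 3992948*(-1/6084988) = -998237/1521247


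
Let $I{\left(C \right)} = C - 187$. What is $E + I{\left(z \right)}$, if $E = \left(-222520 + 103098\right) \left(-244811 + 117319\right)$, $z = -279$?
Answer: $15225349158$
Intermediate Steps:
$E = 15225349624$ ($E = \left(-119422\right) \left(-127492\right) = 15225349624$)
$I{\left(C \right)} = -187 + C$
$E + I{\left(z \right)} = 15225349624 - 466 = 15225349158$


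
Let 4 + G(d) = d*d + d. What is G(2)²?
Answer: 4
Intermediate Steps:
G(d) = -4 + d + d² (G(d) = -4 + (d*d + d) = -4 + (d² + d) = -4 + (d + d²) = -4 + d + d²)
G(2)² = (-4 + 2 + 2²)² = (-4 + 2 + 4)² = 2² = 4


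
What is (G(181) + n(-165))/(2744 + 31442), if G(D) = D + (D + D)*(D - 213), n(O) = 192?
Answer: -11211/34186 ≈ -0.32794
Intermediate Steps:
G(D) = D + 2*D*(-213 + D) (G(D) = D + (2*D)*(-213 + D) = D + 2*D*(-213 + D))
(G(181) + n(-165))/(2744 + 31442) = (181*(-425 + 2*181) + 192)/(2744 + 31442) = (181*(-425 + 362) + 192)/34186 = (181*(-63) + 192)*(1/34186) = (-11403 + 192)*(1/34186) = -11211*1/34186 = -11211/34186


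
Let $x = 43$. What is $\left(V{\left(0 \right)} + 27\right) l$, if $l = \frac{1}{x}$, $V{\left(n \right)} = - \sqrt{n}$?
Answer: $\frac{27}{43} \approx 0.62791$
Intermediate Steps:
$l = \frac{1}{43} \approx 0.023256$
$\left(V{\left(0 \right)} + 27\right) l = \left(- \sqrt{0} + 27\right) \frac{1}{43} = \left(\left(-1\right) 0 + 27\right) \frac{1}{43} = \left(0 + 27\right) \frac{1}{43} = 27 \cdot \frac{1}{43} = \frac{27}{43}$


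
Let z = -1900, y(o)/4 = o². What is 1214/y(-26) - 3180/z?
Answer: 272633/128440 ≈ 2.1227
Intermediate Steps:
y(o) = 4*o²
1214/y(-26) - 3180/z = 1214/((4*(-26)²)) - 3180/(-1900) = 1214/((4*676)) - 3180*(-1/1900) = 1214/2704 + 159/95 = 1214*(1/2704) + 159/95 = 607/1352 + 159/95 = 272633/128440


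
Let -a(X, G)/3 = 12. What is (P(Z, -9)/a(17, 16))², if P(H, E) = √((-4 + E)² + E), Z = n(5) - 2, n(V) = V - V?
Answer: 10/81 ≈ 0.12346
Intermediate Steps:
n(V) = 0
a(X, G) = -36 (a(X, G) = -3*12 = -36)
Z = -2 (Z = 0 - 2 = -2)
P(H, E) = √(E + (-4 + E)²)
(P(Z, -9)/a(17, 16))² = (√(-9 + (-4 - 9)²)/(-36))² = (√(-9 + (-13)²)*(-1/36))² = (√(-9 + 169)*(-1/36))² = (√160*(-1/36))² = ((4*√10)*(-1/36))² = (-√10/9)² = 10/81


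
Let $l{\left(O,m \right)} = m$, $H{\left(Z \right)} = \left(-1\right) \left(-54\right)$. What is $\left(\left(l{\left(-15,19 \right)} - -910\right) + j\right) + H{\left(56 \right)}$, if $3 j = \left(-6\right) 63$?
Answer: $857$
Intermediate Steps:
$H{\left(Z \right)} = 54$
$j = -126$ ($j = \frac{\left(-6\right) 63}{3} = \frac{1}{3} \left(-378\right) = -126$)
$\left(\left(l{\left(-15,19 \right)} - -910\right) + j\right) + H{\left(56 \right)} = \left(\left(19 - -910\right) - 126\right) + 54 = \left(\left(19 + 910\right) - 126\right) + 54 = \left(929 - 126\right) + 54 = 803 + 54 = 857$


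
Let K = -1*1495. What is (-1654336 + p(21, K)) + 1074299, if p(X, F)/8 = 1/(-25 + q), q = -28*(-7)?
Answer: -99186319/171 ≈ -5.8004e+5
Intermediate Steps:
K = -1495
q = 196
p(X, F) = 8/171 (p(X, F) = 8/(-25 + 196) = 8/171)
(-1654336 + p(21, K)) + 1074299 = (-1654336 + 8/171) + 1074299 = -282891448/171 + 1074299 = -99186319/171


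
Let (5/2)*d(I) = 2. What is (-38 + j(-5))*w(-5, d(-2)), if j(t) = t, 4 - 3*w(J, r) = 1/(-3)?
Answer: -559/9 ≈ -62.111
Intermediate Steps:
d(I) = ⅘ (d(I) = (⅖)*2 = ⅘)
w(J, r) = 13/9 (w(J, r) = 4/3 - ⅓/(-3) = 4/3 - ⅓*(-⅓) = 4/3 + ⅑ = 13/9)
(-38 + j(-5))*w(-5, d(-2)) = (-38 - 5)*(13/9) = -43*13/9 = -559/9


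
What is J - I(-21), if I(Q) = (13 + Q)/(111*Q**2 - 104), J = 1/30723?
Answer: 294631/1500726381 ≈ 0.00019633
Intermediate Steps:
J = 1/30723 ≈ 3.2549e-5
I(Q) = (13 + Q)/(-104 + 111*Q**2)
J - I(-21) = 1/30723 - (13 - 21)/(-104 + 111*(-21)**2) = 1/30723 - (-8)/(-104 + 111*441) = 1/30723 - (-8)/(-104 + 48951) = 1/30723 - (-8)/48847 = 1/30723 - 1*(-8/48847) = 1/30723 + 8/48847 = 294631/1500726381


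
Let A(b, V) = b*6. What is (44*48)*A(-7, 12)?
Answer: -88704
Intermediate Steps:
A(b, V) = 6*b
(44*48)*A(-7, 12) = (44*48)*(6*(-7)) = 2112*(-42) = -88704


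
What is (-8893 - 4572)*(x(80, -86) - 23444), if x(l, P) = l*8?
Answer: 307055860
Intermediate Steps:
x(l, P) = 8*l
(-8893 - 4572)*(x(80, -86) - 23444) = (-8893 - 4572)*(8*80 - 23444) = -13465*(640 - 23444) = -13465*(-22804) = 307055860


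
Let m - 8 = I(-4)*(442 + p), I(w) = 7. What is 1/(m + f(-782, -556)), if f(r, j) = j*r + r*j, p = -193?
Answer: 1/871335 ≈ 1.1477e-6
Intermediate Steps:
f(r, j) = 2*j*r (f(r, j) = j*r + j*r = 2*j*r)
m = 1751 (m = 8 + 7*(442 - 193) = 8 + 7*249 = 8 + 1743 = 1751)
1/(m + f(-782, -556)) = 1/(1751 + 2*(-556)*(-782)) = 1/(1751 + 869584) = 1/871335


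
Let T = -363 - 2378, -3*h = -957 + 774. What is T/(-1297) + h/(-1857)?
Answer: 5010920/2408529 ≈ 2.0805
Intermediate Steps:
h = 61 (h = -(-957 + 774)/3 = -⅓*(-183) = 61)
T = -2741
T/(-1297) + h/(-1857) = -2741/(-1297) + 61/(-1857) = -2741*(-1/1297) + 61*(-1/1857) = 2741/1297 - 61/1857 = 5010920/2408529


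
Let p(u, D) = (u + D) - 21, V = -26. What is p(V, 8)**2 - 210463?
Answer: -208942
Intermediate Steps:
p(u, D) = -21 + D + u (p(u, D) = (D + u) - 21 = -21 + D + u)
p(V, 8)**2 - 210463 = (-21 + 8 - 26)**2 - 210463 = (-39)**2 - 210463 = 1521 - 210463 = -208942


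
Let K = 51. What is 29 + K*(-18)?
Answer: -889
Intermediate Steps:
29 + K*(-18) = 29 + 51*(-18) = 29 - 918 = -889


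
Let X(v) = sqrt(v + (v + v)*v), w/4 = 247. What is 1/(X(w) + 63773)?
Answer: 63773/4065042253 - 2*sqrt(488319)/4065042253 ≈ 1.5344e-5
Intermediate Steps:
w = 988 (w = 4*247 = 988)
X(v) = sqrt(v + 2*v**2) (X(v) = sqrt(v + (2*v)*v) = sqrt(v + 2*v**2))
1/(X(w) + 63773) = 1/(sqrt(988*(1 + 2*988)) + 63773) = 1/(sqrt(988*(1 + 1976)) + 63773) = 1/(sqrt(988*1977) + 63773) = 1/(sqrt(1953276) + 63773) = 1/(2*sqrt(488319) + 63773) = 1/(63773 + 2*sqrt(488319))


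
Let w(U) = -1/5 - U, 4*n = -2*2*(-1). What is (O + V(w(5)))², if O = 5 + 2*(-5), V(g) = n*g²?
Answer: 303601/625 ≈ 485.76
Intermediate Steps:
n = 1 (n = (-2*2*(-1))/4 = (-4*(-1))/4 = (¼)*4 = 1)
w(U) = -⅕ - U (w(U) = -1*⅕ - U = -⅕ - U)
V(g) = g² (V(g) = 1*g² = g²)
O = -5 (O = 5 - 10 = -5)
(O + V(w(5)))² = (-5 + (-⅕ - 1*5)²)² = (-5 + (-⅕ - 5)²)² = (-5 + (-26/5)²)² = (-5 + 676/25)² = (551/25)² = 303601/625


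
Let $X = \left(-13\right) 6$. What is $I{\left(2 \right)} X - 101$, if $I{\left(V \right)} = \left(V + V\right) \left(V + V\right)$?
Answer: $-1349$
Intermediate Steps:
$I{\left(V \right)} = 4 V^{2}$ ($I{\left(V \right)} = 2 V 2 V = 4 V^{2}$)
$X = -78$
$I{\left(2 \right)} X - 101 = 4 \cdot 2^{2} \left(-78\right) - 101 = 4 \cdot 4 \left(-78\right) - 101 = 16 \left(-78\right) - 101 = -1248 - 101 = -1349$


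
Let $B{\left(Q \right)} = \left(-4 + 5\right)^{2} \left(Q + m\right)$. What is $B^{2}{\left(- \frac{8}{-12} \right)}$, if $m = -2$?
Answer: $\frac{16}{9} \approx 1.7778$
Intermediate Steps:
$B{\left(Q \right)} = -2 + Q$ ($B{\left(Q \right)} = \left(-4 + 5\right)^{2} \left(Q - 2\right) = 1^{2} \left(-2 + Q\right) = 1 \left(-2 + Q\right) = -2 + Q$)
$B^{2}{\left(- \frac{8}{-12} \right)} = \left(-2 - \frac{8}{-12}\right)^{2} = \left(-2 - - \frac{2}{3}\right)^{2} = \left(-2 + \frac{2}{3}\right)^{2} = \left(- \frac{4}{3}\right)^{2} = \frac{16}{9}$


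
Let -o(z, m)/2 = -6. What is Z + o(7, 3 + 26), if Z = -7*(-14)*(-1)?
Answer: -86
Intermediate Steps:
o(z, m) = 12 (o(z, m) = -2*(-6) = 12)
Z = -98 (Z = 98*(-1) = -98)
Z + o(7, 3 + 26) = -98 + 12 = -86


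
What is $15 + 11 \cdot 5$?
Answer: $70$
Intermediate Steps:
$15 + 11 \cdot 5 = 15 + 55 = 70$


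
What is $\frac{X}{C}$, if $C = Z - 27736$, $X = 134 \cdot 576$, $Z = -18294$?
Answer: $- \frac{38592}{23015} \approx -1.6768$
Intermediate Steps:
$X = 77184$
$C = -46030$ ($C = -18294 - 27736 = -46030$)
$\frac{X}{C} = \frac{77184}{-46030} = 77184 \left(- \frac{1}{46030}\right) = - \frac{38592}{23015}$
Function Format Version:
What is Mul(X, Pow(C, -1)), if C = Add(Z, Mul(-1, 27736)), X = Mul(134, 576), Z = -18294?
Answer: Rational(-38592, 23015) ≈ -1.6768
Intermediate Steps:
X = 77184
C = -46030 (C = Add(-18294, Mul(-1, 27736)) = Add(-18294, -27736) = -46030)
Mul(X, Pow(C, -1)) = Mul(77184, Pow(-46030, -1)) = Mul(77184, Rational(-1, 46030)) = Rational(-38592, 23015)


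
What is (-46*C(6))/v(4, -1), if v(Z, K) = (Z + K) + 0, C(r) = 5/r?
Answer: -115/9 ≈ -12.778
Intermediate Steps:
v(Z, K) = K + Z (v(Z, K) = (K + Z) + 0 = K + Z)
(-46*C(6))/v(4, -1) = (-230/6)/(-1 + 4) = -230/6/3 = -46*⅚*(⅓) = -115/3*⅓ = -115/9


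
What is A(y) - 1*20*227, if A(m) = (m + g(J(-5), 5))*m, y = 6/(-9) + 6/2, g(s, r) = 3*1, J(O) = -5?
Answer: -40748/9 ≈ -4527.6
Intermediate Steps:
g(s, r) = 3
y = 7/3 (y = 6*(-1/9) + 6*(1/2) = -2/3 + 3 = 7/3 ≈ 2.3333)
A(m) = m*(3 + m) (A(m) = (m + 3)*m = (3 + m)*m = m*(3 + m))
A(y) - 1*20*227 = 7*(3 + 7/3)/3 - 1*20*227 = (7/3)*(16/3) - 20*227 = 112/9 - 4540 = -40748/9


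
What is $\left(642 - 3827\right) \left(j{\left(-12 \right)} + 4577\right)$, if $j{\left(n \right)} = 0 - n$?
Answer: $-14615965$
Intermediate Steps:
$j{\left(n \right)} = - n$
$\left(642 - 3827\right) \left(j{\left(-12 \right)} + 4577\right) = \left(642 - 3827\right) \left(\left(-1\right) \left(-12\right) + 4577\right) = - 3185 \left(12 + 4577\right) = \left(-3185\right) 4589 = -14615965$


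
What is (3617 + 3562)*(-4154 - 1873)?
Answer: -43267833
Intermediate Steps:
(3617 + 3562)*(-4154 - 1873) = 7179*(-6027) = -43267833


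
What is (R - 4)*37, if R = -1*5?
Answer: -333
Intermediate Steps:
R = -5
(R - 4)*37 = (-5 - 4)*37 = -9*37 = -333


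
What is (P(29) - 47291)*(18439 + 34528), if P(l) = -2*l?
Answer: -2507934483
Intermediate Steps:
(P(29) - 47291)*(18439 + 34528) = (-2*29 - 47291)*(18439 + 34528) = (-58 - 47291)*52967 = -47349*52967 = -2507934483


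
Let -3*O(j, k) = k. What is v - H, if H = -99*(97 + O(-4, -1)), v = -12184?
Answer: -2548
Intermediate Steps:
O(j, k) = -k/3
H = -9636 (H = -99*(97 - ⅓*(-1)) = -99*(97 + ⅓) = -99*292/3 = -9636)
v - H = -12184 - 1*(-9636) = -12184 + 9636 = -2548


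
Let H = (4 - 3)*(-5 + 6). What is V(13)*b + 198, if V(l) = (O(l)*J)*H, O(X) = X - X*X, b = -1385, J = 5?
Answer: 1080498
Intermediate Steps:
O(X) = X - X²
H = 1 (H = 1*1 = 1)
V(l) = 5*l*(1 - l) (V(l) = ((l*(1 - l))*5)*1 = (5*l*(1 - l))*1 = 5*l*(1 - l))
V(13)*b + 198 = (5*13*(1 - 1*13))*(-1385) + 198 = (5*13*(1 - 13))*(-1385) + 198 = (5*13*(-12))*(-1385) + 198 = -780*(-1385) + 198 = 1080300 + 198 = 1080498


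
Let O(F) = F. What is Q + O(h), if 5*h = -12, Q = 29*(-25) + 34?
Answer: -3467/5 ≈ -693.40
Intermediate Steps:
Q = -691 (Q = -725 + 34 = -691)
h = -12/5 (h = (⅕)*(-12) = -12/5 ≈ -2.4000)
Q + O(h) = -691 - 12/5 = -3467/5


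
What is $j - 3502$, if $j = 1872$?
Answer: $-1630$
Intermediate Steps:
$j - 3502 = 1872 - 3502 = -1630$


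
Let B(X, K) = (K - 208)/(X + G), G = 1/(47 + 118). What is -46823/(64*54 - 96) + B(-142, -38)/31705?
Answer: -993735943481/71310378720 ≈ -13.935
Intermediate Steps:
G = 1/165 ≈ 0.0060606
B(X, K) = (-208 + K)/(1/165 + X) (B(X, K) = (K - 208)/(X + 1/165) = (-208 + K)/(1/165 + X))
-46823/(64*54 - 96) + B(-142, -38)/31705 = -46823/(64*54 - 96) + (165*(-208 - 38)/(1 + 165*(-142)))/31705 = -46823/(3456 - 96) + (165*(-246)/(1 - 23430))*(1/31705) = -46823/3360 + (165*(-246)/(-23429))*(1/31705) = -46823*1/3360 + (165*(-1/23429)*(-246))*(1/31705) = -6689/480 + (40590/23429)*(1/31705) = -6689/480 + 8118/148563289 = -993735943481/71310378720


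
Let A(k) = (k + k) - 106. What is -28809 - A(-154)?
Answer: -28395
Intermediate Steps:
A(k) = -106 + 2*k (A(k) = 2*k - 106 = -106 + 2*k)
-28809 - A(-154) = -28809 - (-106 + 2*(-154)) = -28809 - (-106 - 308) = -28809 - 1*(-414) = -28809 + 414 = -28395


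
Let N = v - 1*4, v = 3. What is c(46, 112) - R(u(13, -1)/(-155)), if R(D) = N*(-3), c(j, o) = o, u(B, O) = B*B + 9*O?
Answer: 109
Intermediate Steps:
u(B, O) = B**2 + 9*O
N = -1 (N = 3 - 1*4 = 3 - 4 = -1)
R(D) = 3 (R(D) = -1*(-3) = 3)
c(46, 112) - R(u(13, -1)/(-155)) = 112 - 1*3 = 112 - 3 = 109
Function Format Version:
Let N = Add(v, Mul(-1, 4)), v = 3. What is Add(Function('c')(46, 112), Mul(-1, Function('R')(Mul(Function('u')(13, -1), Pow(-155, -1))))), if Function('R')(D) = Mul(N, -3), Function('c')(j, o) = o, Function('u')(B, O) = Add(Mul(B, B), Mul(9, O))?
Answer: 109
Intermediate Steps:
Function('u')(B, O) = Add(Pow(B, 2), Mul(9, O))
N = -1 (N = Add(3, Mul(-1, 4)) = Add(3, -4) = -1)
Function('R')(D) = 3 (Function('R')(D) = Mul(-1, -3) = 3)
Add(Function('c')(46, 112), Mul(-1, Function('R')(Mul(Function('u')(13, -1), Pow(-155, -1))))) = Add(112, Mul(-1, 3)) = Add(112, -3) = 109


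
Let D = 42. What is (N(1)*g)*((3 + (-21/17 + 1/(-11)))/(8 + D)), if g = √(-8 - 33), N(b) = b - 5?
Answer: -626*I*√41/4675 ≈ -0.8574*I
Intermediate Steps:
N(b) = -5 + b
g = I*√41 (g = √(-41) = I*√41 ≈ 6.4031*I)
(N(1)*g)*((3 + (-21/17 + 1/(-11)))/(8 + D)) = ((-5 + 1)*(I*√41))*((3 + (-21/17 + 1/(-11)))/(8 + 42)) = (-4*I*√41)*((3 + (-21*1/17 + 1*(-1/11)))/50) = (-4*I*√41)*((3 + (-21/17 - 1/11))*(1/50)) = (-4*I*√41)*((3 - 248/187)*(1/50)) = (-4*I*√41)*((313/187)*(1/50)) = -4*I*√41*(313/9350) = -626*I*√41/4675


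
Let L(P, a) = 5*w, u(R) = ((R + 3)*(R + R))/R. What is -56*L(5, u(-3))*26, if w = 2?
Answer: -14560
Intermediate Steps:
u(R) = 6 + 2*R (u(R) = ((3 + R)*(2*R))/R = (2*R*(3 + R))/R = 6 + 2*R)
L(P, a) = 10 (L(P, a) = 5*2 = 10)
-56*L(5, u(-3))*26 = -56*10*26 = -560*26 = -14560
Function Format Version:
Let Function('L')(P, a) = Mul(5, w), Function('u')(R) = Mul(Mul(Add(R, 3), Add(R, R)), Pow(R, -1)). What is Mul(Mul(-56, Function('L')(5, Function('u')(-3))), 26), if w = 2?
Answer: -14560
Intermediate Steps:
Function('u')(R) = Add(6, Mul(2, R)) (Function('u')(R) = Mul(Mul(Add(3, R), Mul(2, R)), Pow(R, -1)) = Mul(Mul(2, R, Add(3, R)), Pow(R, -1)) = Add(6, Mul(2, R)))
Function('L')(P, a) = 10 (Function('L')(P, a) = Mul(5, 2) = 10)
Mul(Mul(-56, Function('L')(5, Function('u')(-3))), 26) = Mul(Mul(-56, 10), 26) = Mul(-560, 26) = -14560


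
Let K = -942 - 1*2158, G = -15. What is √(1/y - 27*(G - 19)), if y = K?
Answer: 11*√729089/310 ≈ 30.299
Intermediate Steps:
K = -3100 (K = -942 - 2158 = -3100)
y = -3100
√(1/y - 27*(G - 19)) = √(1/(-3100) - 27*(-15 - 19)) = √(-1/3100 - 27*(-34)) = √(-1/3100 + 918) = √(2845799/3100) = 11*√729089/310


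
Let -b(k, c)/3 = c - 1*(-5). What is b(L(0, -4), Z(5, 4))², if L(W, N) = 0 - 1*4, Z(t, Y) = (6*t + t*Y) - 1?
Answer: 26244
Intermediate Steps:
Z(t, Y) = -1 + 6*t + Y*t (Z(t, Y) = (6*t + Y*t) - 1 = -1 + 6*t + Y*t)
L(W, N) = -4 (L(W, N) = 0 - 4 = -4)
b(k, c) = -15 - 3*c (b(k, c) = -3*(c - 1*(-5)) = -3*(c + 5) = -3*(5 + c) = -15 - 3*c)
b(L(0, -4), Z(5, 4))² = (-15 - 3*(-1 + 6*5 + 4*5))² = (-15 - 3*(-1 + 30 + 20))² = (-15 - 3*49)² = (-15 - 147)² = (-162)² = 26244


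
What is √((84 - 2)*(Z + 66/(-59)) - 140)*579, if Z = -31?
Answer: 2895*I*√386214/59 ≈ 30494.0*I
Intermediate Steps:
√((84 - 2)*(Z + 66/(-59)) - 140)*579 = √((84 - 2)*(-31 + 66/(-59)) - 140)*579 = √(82*(-31 + 66*(-1/59)) - 140)*579 = √(82*(-31 - 66/59) - 140)*579 = √(82*(-1895/59) - 140)*579 = √(-155390/59 - 140)*579 = √(-163650/59)*579 = (5*I*√386214/59)*579 = 2895*I*√386214/59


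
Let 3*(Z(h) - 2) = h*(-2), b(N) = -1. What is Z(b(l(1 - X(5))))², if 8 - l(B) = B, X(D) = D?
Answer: 64/9 ≈ 7.1111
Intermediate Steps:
l(B) = 8 - B
Z(h) = 2 - 2*h/3 (Z(h) = 2 + (h*(-2))/3 = 2 + (-2*h)/3 = 2 - 2*h/3)
Z(b(l(1 - X(5))))² = (2 - ⅔*(-1))² = (2 + ⅔)² = (8/3)² = 64/9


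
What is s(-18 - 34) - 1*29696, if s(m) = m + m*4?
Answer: -29956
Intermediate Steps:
s(m) = 5*m (s(m) = m + 4*m = 5*m)
s(-18 - 34) - 1*29696 = 5*(-18 - 34) - 1*29696 = 5*(-52) - 29696 = -260 - 29696 = -29956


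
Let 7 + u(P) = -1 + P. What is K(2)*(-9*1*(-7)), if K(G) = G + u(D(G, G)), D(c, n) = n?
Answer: -252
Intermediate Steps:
u(P) = -8 + P (u(P) = -7 + (-1 + P) = -8 + P)
K(G) = -8 + 2*G (K(G) = G + (-8 + G) = -8 + 2*G)
K(2)*(-9*1*(-7)) = (-8 + 2*2)*(-9*1*(-7)) = (-8 + 4)*(-9*(-7)) = -4*63 = -252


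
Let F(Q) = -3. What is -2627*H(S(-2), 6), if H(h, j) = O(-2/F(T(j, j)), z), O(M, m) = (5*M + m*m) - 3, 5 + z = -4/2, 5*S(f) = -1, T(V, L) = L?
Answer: -388796/3 ≈ -1.2960e+5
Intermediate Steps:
S(f) = -⅕ (S(f) = (⅕)*(-1) = -⅕)
z = -7 (z = -5 - 4/2 = -5 - 4*½ = -5 - 2 = -7)
O(M, m) = -3 + m² + 5*M (O(M, m) = (5*M + m²) - 3 = (m² + 5*M) - 3 = -3 + m² + 5*M)
H(h, j) = 148/3 (H(h, j) = -3 + (-7)² + 5*(-2/(-3)) = -3 + 49 + 5*(-2*(-⅓)) = -3 + 49 + 5*(⅔) = -3 + 49 + 10/3 = 148/3)
-2627*H(S(-2), 6) = -2627*148/3 = -388796/3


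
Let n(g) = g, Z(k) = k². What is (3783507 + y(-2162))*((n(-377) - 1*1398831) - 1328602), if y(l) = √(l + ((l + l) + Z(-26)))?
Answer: -10320688229670 - 2727810*I*√5810 ≈ -1.0321e+13 - 2.0792e+8*I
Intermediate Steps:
y(l) = √(676 + 3*l) (y(l) = √(l + ((l + l) + (-26)²)) = √(l + (2*l + 676)) = √(l + (676 + 2*l)) = √(676 + 3*l))
(3783507 + y(-2162))*((n(-377) - 1*1398831) - 1328602) = (3783507 + √(676 + 3*(-2162)))*((-377 - 1*1398831) - 1328602) = (3783507 + √(676 - 6486))*((-377 - 1398831) - 1328602) = (3783507 + √(-5810))*(-1399208 - 1328602) = (3783507 + I*√5810)*(-2727810) = -10320688229670 - 2727810*I*√5810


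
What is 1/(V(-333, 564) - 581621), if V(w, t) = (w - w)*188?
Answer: -1/581621 ≈ -1.7193e-6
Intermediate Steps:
V(w, t) = 0 (V(w, t) = 0*188 = 0)
1/(V(-333, 564) - 581621) = 1/(0 - 581621) = 1/(-581621) = -1/581621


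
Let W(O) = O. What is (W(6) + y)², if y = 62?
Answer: 4624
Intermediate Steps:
(W(6) + y)² = (6 + 62)² = 68² = 4624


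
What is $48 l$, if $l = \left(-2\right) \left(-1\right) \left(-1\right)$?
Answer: $-96$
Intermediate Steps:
$l = -2$ ($l = 2 \left(-1\right) = -2$)
$48 l = 48 \left(-2\right) = -96$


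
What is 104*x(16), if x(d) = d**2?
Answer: 26624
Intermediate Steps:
104*x(16) = 104*16**2 = 104*256 = 26624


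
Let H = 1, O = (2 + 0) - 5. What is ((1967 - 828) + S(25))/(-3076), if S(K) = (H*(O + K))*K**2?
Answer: -14889/3076 ≈ -4.8404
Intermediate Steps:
O = -3 (O = 2 - 5 = -3)
S(K) = K**2*(-3 + K) (S(K) = (1*(-3 + K))*K**2 = (-3 + K)*K**2 = K**2*(-3 + K))
((1967 - 828) + S(25))/(-3076) = ((1967 - 828) + 25**2*(-3 + 25))/(-3076) = (1139 + 625*22)*(-1/3076) = (1139 + 13750)*(-1/3076) = 14889*(-1/3076) = -14889/3076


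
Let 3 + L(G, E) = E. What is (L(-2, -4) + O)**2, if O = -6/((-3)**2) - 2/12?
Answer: 2209/36 ≈ 61.361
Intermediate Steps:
L(G, E) = -3 + E
O = -5/6 (O = -6/9 - 2*1/12 = -6*1/9 - 1/6 = -2/3 - 1/6 = -5/6 ≈ -0.83333)
(L(-2, -4) + O)**2 = ((-3 - 4) - 5/6)**2 = (-7 - 5/6)**2 = (-47/6)**2 = 2209/36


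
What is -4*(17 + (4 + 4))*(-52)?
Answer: 5200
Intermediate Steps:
-4*(17 + (4 + 4))*(-52) = -4*(17 + 8)*(-52) = -4*25*(-52) = -100*(-52) = 5200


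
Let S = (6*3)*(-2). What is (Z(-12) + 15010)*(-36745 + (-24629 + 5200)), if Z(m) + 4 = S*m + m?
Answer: -866540124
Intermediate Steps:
S = -36 (S = 18*(-2) = -36)
Z(m) = -4 - 35*m (Z(m) = -4 + (-36*m + m) = -4 - 35*m)
(Z(-12) + 15010)*(-36745 + (-24629 + 5200)) = ((-4 - 35*(-12)) + 15010)*(-36745 + (-24629 + 5200)) = ((-4 + 420) + 15010)*(-36745 - 19429) = (416 + 15010)*(-56174) = 15426*(-56174) = -866540124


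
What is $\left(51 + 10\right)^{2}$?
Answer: $3721$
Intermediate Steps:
$\left(51 + 10\right)^{2} = 61^{2} = 3721$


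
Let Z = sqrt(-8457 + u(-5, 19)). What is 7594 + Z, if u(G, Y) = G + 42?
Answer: 7594 + 2*I*sqrt(2105) ≈ 7594.0 + 91.76*I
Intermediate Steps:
u(G, Y) = 42 + G
Z = 2*I*sqrt(2105) (Z = sqrt(-8457 + (42 - 5)) = sqrt(-8457 + 37) = sqrt(-8420) = 2*I*sqrt(2105) ≈ 91.76*I)
7594 + Z = 7594 + 2*I*sqrt(2105)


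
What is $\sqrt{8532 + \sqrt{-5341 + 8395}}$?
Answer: $\sqrt{8532 + \sqrt{3054}} \approx 92.667$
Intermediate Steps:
$\sqrt{8532 + \sqrt{-5341 + 8395}} = \sqrt{8532 + \sqrt{3054}}$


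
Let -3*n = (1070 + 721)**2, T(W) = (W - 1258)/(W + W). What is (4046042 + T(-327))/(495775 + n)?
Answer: -2646113053/375037608 ≈ -7.0556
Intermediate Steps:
T(W) = (-1258 + W)/(2*W) (T(W) = (-1258 + W)/((2*W)) = (-1258 + W)*(1/(2*W)) = (-1258 + W)/(2*W))
n = -1069227 (n = -(1070 + 721)**2/3 = -1/3*1791**2 = -1/3*3207681 = -1069227)
(4046042 + T(-327))/(495775 + n) = (4046042 + (1/2)*(-1258 - 327)/(-327))/(495775 - 1069227) = (4046042 + (1/2)*(-1/327)*(-1585))/(-573452) = (4046042 + 1585/654)*(-1/573452) = (2646113053/654)*(-1/573452) = -2646113053/375037608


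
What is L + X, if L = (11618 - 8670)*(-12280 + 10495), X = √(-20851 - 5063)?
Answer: -5262180 + I*√25914 ≈ -5.2622e+6 + 160.98*I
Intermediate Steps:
X = I*√25914 (X = √(-25914) = I*√25914 ≈ 160.98*I)
L = -5262180 (L = 2948*(-1785) = -5262180)
L + X = -5262180 + I*√25914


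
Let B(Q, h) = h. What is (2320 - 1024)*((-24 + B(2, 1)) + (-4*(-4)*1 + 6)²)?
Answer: 597456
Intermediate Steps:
(2320 - 1024)*((-24 + B(2, 1)) + (-4*(-4)*1 + 6)²) = (2320 - 1024)*((-24 + 1) + (-4*(-4)*1 + 6)²) = 1296*(-23 + (16*1 + 6)²) = 1296*(-23 + (16 + 6)²) = 1296*(-23 + 22²) = 1296*(-23 + 484) = 1296*461 = 597456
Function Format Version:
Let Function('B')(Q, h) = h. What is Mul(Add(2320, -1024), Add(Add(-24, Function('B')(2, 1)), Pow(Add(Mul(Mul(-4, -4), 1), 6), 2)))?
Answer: 597456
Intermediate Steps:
Mul(Add(2320, -1024), Add(Add(-24, Function('B')(2, 1)), Pow(Add(Mul(Mul(-4, -4), 1), 6), 2))) = Mul(Add(2320, -1024), Add(Add(-24, 1), Pow(Add(Mul(Mul(-4, -4), 1), 6), 2))) = Mul(1296, Add(-23, Pow(Add(Mul(16, 1), 6), 2))) = Mul(1296, Add(-23, Pow(Add(16, 6), 2))) = Mul(1296, Add(-23, Pow(22, 2))) = Mul(1296, Add(-23, 484)) = Mul(1296, 461) = 597456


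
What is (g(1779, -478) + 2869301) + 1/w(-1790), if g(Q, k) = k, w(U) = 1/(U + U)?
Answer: 2865243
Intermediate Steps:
w(U) = 1/(2*U)
(g(1779, -478) + 2869301) + 1/w(-1790) = (-478 + 2869301) + 1/((½)/(-1790)) = 2868823 + 1/((½)*(-1/1790)) = 2868823 + 1/(-1/3580) = 2868823 - 3580 = 2865243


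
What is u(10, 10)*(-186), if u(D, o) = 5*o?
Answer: -9300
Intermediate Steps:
u(10, 10)*(-186) = (5*10)*(-186) = 50*(-186) = -9300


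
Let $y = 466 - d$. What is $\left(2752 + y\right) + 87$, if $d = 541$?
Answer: $2764$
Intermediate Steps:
$y = -75$ ($y = 466 - 541 = -75$)
$\left(2752 + y\right) + 87 = \left(2752 - 75\right) + 87 = 2677 + 87 = 2764$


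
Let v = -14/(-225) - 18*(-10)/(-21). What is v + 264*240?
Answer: 99778598/1575 ≈ 63352.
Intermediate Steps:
v = -13402/1575 (v = -14*(-1/225) + 180*(-1/21) = 14/225 - 60/7 = -13402/1575 ≈ -8.5092)
v + 264*240 = -13402/1575 + 264*240 = -13402/1575 + 63360 = 99778598/1575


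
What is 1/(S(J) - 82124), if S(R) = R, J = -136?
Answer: -1/82260 ≈ -1.2157e-5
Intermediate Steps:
1/(S(J) - 82124) = 1/(-136 - 82124) = 1/(-82260) = -1/82260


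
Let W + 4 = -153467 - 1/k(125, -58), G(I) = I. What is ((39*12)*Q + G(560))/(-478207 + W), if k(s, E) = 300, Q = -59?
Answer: 8115600/189503401 ≈ 0.042826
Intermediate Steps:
W = -46041301/300 (W = -4 + (-153467 - 1/300) = -4 - 46040101/300 = -46041301/300 ≈ -1.5347e+5)
((39*12)*Q + G(560))/(-478207 + W) = ((39*12)*(-59) + 560)/(-478207 - 46041301/300) = (468*(-59) + 560)/(-189503401/300) = (-27612 + 560)*(-300/189503401) = -27052*(-300/189503401) = 8115600/189503401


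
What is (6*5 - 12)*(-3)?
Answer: -54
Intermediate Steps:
(6*5 - 12)*(-3) = (30 - 12)*(-3) = 18*(-3) = -54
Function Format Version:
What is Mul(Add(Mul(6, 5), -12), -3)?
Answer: -54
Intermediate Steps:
Mul(Add(Mul(6, 5), -12), -3) = Mul(Add(30, -12), -3) = Mul(18, -3) = -54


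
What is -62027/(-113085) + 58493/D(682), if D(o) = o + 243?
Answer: 190630168/2988675 ≈ 63.784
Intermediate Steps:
D(o) = 243 + o
-62027/(-113085) + 58493/D(682) = -62027/(-113085) + 58493/(243 + 682) = -62027*(-1/113085) + 58493/925 = 8861/16155 + 58493*(1/925) = 8861/16155 + 58493/925 = 190630168/2988675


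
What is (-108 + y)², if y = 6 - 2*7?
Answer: 13456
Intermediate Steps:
y = -8 (y = 6 - 14 = -8)
(-108 + y)² = (-108 - 8)² = (-116)² = 13456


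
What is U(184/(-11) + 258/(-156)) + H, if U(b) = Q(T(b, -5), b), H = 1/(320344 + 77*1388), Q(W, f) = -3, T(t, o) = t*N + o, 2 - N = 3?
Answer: -1281659/427220 ≈ -3.0000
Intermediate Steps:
N = -1 (N = 2 - 1*3 = 2 - 3 = -1)
T(t, o) = o - t (T(t, o) = t*(-1) + o = -t + o = o - t)
H = 1/427220 (H = 1/(320344 + 106876) = 1/427220 ≈ 2.3407e-6)
U(b) = -3
U(184/(-11) + 258/(-156)) + H = -3 + 1/427220 = -1281659/427220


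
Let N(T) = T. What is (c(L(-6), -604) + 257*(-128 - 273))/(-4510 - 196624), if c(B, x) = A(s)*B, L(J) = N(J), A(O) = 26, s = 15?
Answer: 103213/201134 ≈ 0.51315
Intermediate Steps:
L(J) = J
c(B, x) = 26*B
(c(L(-6), -604) + 257*(-128 - 273))/(-4510 - 196624) = (26*(-6) + 257*(-128 - 273))/(-4510 - 196624) = (-156 + 257*(-401))/(-201134) = (-156 - 103057)*(-1/201134) = -103213*(-1/201134) = 103213/201134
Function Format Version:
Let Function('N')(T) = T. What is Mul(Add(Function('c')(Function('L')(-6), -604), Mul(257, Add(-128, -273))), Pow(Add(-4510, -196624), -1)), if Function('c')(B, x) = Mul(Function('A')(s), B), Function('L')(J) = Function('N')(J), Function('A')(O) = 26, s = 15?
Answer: Rational(103213, 201134) ≈ 0.51315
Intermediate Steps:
Function('L')(J) = J
Function('c')(B, x) = Mul(26, B)
Mul(Add(Function('c')(Function('L')(-6), -604), Mul(257, Add(-128, -273))), Pow(Add(-4510, -196624), -1)) = Mul(Add(Mul(26, -6), Mul(257, Add(-128, -273))), Pow(Add(-4510, -196624), -1)) = Mul(Add(-156, Mul(257, -401)), Pow(-201134, -1)) = Mul(Add(-156, -103057), Rational(-1, 201134)) = Mul(-103213, Rational(-1, 201134)) = Rational(103213, 201134)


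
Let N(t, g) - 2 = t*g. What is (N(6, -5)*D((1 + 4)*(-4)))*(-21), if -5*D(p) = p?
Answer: 2352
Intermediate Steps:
N(t, g) = 2 + g*t (N(t, g) = 2 + t*g = 2 + g*t)
D(p) = -p/5
(N(6, -5)*D((1 + 4)*(-4)))*(-21) = ((2 - 5*6)*(-(1 + 4)*(-4)/5))*(-21) = ((2 - 30)*(-(-4)))*(-21) = -(-28)*(-20)/5*(-21) = -28*4*(-21) = -112*(-21) = 2352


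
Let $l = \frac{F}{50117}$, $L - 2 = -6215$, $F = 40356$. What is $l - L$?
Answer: $\frac{311417277}{50117} \approx 6213.8$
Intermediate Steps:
$L = -6213$ ($L = 2 - 6215 = -6213$)
$l = \frac{40356}{50117} \approx 0.80524$
$l - L = \frac{40356}{50117} - -6213 = \frac{40356}{50117} + 6213 = \frac{311417277}{50117}$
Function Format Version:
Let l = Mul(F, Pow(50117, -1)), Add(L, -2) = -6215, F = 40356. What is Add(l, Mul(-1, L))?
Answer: Rational(311417277, 50117) ≈ 6213.8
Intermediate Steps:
L = -6213 (L = Add(2, -6215) = -6213)
l = Rational(40356, 50117) (l = Mul(40356, Pow(50117, -1)) = Mul(40356, Rational(1, 50117)) = Rational(40356, 50117) ≈ 0.80524)
Add(l, Mul(-1, L)) = Add(Rational(40356, 50117), Mul(-1, -6213)) = Add(Rational(40356, 50117), 6213) = Rational(311417277, 50117)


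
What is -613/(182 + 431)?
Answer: -1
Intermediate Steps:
-613/(182 + 431) = -613/613 = -613*1/613 = -1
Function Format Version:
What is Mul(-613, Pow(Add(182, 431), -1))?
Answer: -1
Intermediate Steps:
Mul(-613, Pow(Add(182, 431), -1)) = Mul(-613, Pow(613, -1)) = Mul(-613, Rational(1, 613)) = -1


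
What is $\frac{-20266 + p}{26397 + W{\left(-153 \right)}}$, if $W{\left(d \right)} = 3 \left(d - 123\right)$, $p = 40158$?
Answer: $\frac{19892}{25569} \approx 0.77797$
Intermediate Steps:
$W{\left(d \right)} = -369 + 3 d$ ($W{\left(d \right)} = 3 \left(-123 + d\right) = -369 + 3 d$)
$\frac{-20266 + p}{26397 + W{\left(-153 \right)}} = \frac{-20266 + 40158}{26397 + \left(-369 + 3 \left(-153\right)\right)} = \frac{19892}{26397 - 828} = \frac{19892}{25569}$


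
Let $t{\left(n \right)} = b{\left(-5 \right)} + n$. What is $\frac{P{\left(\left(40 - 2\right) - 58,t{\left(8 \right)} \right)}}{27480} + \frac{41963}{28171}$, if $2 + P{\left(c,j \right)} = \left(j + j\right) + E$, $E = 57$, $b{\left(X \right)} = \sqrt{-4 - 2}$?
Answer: $\frac{1155143381}{774139080} + \frac{i \sqrt{6}}{13740} \approx 1.4922 + 0.00017827 i$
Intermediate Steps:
$b{\left(X \right)} = i \sqrt{6}$ ($b{\left(X \right)} = \sqrt{-6} = i \sqrt{6}$)
$t{\left(n \right)} = n + i \sqrt{6}$ ($t{\left(n \right)} = i \sqrt{6} + n = n + i \sqrt{6}$)
$P{\left(c,j \right)} = 55 + 2 j$ ($P{\left(c,j \right)} = -2 + \left(\left(j + j\right) + 57\right) = -2 + \left(2 j + 57\right) = -2 + \left(57 + 2 j\right) = 55 + 2 j$)
$\frac{P{\left(\left(40 - 2\right) - 58,t{\left(8 \right)} \right)}}{27480} + \frac{41963}{28171} = \frac{55 + 2 \left(8 + i \sqrt{6}\right)}{27480} + \frac{41963}{28171} = \left(55 + \left(16 + 2 i \sqrt{6}\right)\right) \frac{1}{27480} + 41963 \cdot \frac{1}{28171} = \left(71 + 2 i \sqrt{6}\right) \frac{1}{27480} + \frac{41963}{28171} = \left(\frac{71}{27480} + \frac{i \sqrt{6}}{13740}\right) + \frac{41963}{28171} = \frac{1155143381}{774139080} + \frac{i \sqrt{6}}{13740}$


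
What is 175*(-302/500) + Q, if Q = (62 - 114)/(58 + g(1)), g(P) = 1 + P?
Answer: -3197/30 ≈ -106.57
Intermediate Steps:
Q = -13/15 (Q = (62 - 114)/(58 + (1 + 1)) = -52/(58 + 2) = -52/60 = -52*1/60 = -13/15 ≈ -0.86667)
175*(-302/500) + Q = 175*(-302/500) - 13/15 = 175*(-302*1/500) - 13/15 = 175*(-151/250) - 13/15 = -1057/10 - 13/15 = -3197/30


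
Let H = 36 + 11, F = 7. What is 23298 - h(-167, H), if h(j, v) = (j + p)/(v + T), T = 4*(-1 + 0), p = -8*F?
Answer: 1002037/43 ≈ 23303.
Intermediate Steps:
p = -56 (p = -8*7 = -56)
T = -4 (T = 4*(-1) = -4)
H = 47
h(j, v) = (-56 + j)/(-4 + v) (h(j, v) = (j - 56)/(v - 4) = (-56 + j)/(-4 + v))
23298 - h(-167, H) = 23298 - (-56 - 167)/(-4 + 47) = 23298 - (-223)/43 = 23298 - 1*(-223/43) = 23298 + 223/43 = 1002037/43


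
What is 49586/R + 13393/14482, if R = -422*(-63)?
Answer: 537085375/192509226 ≈ 2.7899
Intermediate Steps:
R = 26586
49586/R + 13393/14482 = 49586/26586 + 13393/14482 = 49586*(1/26586) + 13393*(1/14482) = 24793/13293 + 13393/14482 = 537085375/192509226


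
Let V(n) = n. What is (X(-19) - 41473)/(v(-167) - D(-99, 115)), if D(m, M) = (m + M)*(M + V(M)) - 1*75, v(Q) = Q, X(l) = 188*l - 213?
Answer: 22629/1886 ≈ 11.998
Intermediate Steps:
X(l) = -213 + 188*l
D(m, M) = -75 + 2*M*(M + m) (D(m, M) = (m + M)*(M + M) - 1*75 = (M + m)*(2*M) - 75 = 2*M*(M + m) - 75 = -75 + 2*M*(M + m))
(X(-19) - 41473)/(v(-167) - D(-99, 115)) = ((-213 + 188*(-19)) - 41473)/(-167 - (-75 + 2*115² + 2*115*(-99))) = ((-213 - 3572) - 41473)/(-167 - (-75 + 2*13225 - 22770)) = (-3785 - 41473)/(-167 - (-75 + 26450 - 22770)) = -45258/(-167 - 1*3605) = -45258/(-167 - 3605) = -45258/(-3772) = -45258*(-1/3772) = 22629/1886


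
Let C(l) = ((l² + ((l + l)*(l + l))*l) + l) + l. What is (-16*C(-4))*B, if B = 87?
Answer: 345216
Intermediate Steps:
C(l) = l² + 2*l + 4*l³ (C(l) = ((l² + ((2*l)*(2*l))*l) + l) + l = ((l² + (4*l²)*l) + l) + l = ((l² + 4*l³) + l) + l = (l + l² + 4*l³) + l = l² + 2*l + 4*l³)
(-16*C(-4))*B = -(-64)*(2 - 4 + 4*(-4)²)*87 = -(-64)*(2 - 4 + 4*16)*87 = -(-64)*(2 - 4 + 64)*87 = -(-64)*62*87 = -16*(-248)*87 = 3968*87 = 345216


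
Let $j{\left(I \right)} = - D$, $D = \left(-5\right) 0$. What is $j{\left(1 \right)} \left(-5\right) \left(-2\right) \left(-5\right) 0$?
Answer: $0$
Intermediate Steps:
$D = 0$
$j{\left(I \right)} = 0$ ($j{\left(I \right)} = \left(-1\right) 0 = 0$)
$j{\left(1 \right)} \left(-5\right) \left(-2\right) \left(-5\right) 0 = 0 \left(-5\right) \left(-2\right) \left(-5\right) 0 = 0 \cdot 10 \left(-5\right) 0 = 0 \left(\left(-50\right) 0\right) = 0 \cdot 0 = 0$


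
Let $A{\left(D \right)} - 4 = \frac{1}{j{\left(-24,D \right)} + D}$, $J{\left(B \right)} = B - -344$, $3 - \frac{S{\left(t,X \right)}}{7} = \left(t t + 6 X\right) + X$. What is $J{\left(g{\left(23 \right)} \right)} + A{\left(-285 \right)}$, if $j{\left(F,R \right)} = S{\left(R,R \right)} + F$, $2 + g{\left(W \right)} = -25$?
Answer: $\frac{178122257}{554898} \approx 321.0$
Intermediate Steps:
$g{\left(W \right)} = -27$ ($g{\left(W \right)} = -2 - 25 = -27$)
$S{\left(t,X \right)} = 21 - 49 X - 7 t^{2}$ ($S{\left(t,X \right)} = 21 - 7 \left(\left(t t + 6 X\right) + X\right) = 21 - 7 \left(\left(t^{2} + 6 X\right) + X\right) = 21 - 7 \left(t^{2} + 7 X\right) = 21 - \left(7 t^{2} + 49 X\right) = 21 - 49 X - 7 t^{2}$)
$j{\left(F,R \right)} = 21 + F - 49 R - 7 R^{2}$ ($j{\left(F,R \right)} = \left(21 - 49 R - 7 R^{2}\right) + F = 21 + F - 49 R - 7 R^{2}$)
$J{\left(B \right)} = 344 + B$ ($J{\left(B \right)} = B + 344 = 344 + B$)
$A{\left(D \right)} = 4 + \frac{1}{-3 - 48 D - 7 D^{2}}$ ($A{\left(D \right)} = 4 + \frac{1}{\left(21 - 24 - 49 D - 7 D^{2}\right) + D} = 4 + \frac{1}{\left(-3 - 49 D - 7 D^{2}\right) + D} = 4 + \frac{1}{-3 - 48 D - 7 D^{2}}$)
$J{\left(g{\left(23 \right)} \right)} + A{\left(-285 \right)} = \left(344 - 27\right) + \frac{11 + 28 \left(-285\right)^{2} + 192 \left(-285\right)}{3 + 7 \left(-285\right)^{2} + 48 \left(-285\right)} = 317 + \frac{11 + 28 \cdot 81225 - 54720}{3 + 7 \cdot 81225 - 13680} = 317 + \frac{11 + 2274300 - 54720}{3 + 568575 - 13680} = 317 + \frac{1}{554898} \cdot 2219591 = 317 + \frac{2219591}{554898} = \frac{178122257}{554898}$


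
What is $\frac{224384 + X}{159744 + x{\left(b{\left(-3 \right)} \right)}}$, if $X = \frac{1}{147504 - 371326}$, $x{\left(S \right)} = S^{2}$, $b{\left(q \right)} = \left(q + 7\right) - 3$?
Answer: $\frac{50222075647}{35754445390} \approx 1.4046$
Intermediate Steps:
$b{\left(q \right)} = 4 + q$ ($b{\left(q \right)} = \left(7 + q\right) - 3 = 4 + q$)
$X = - \frac{1}{223822}$ ($X = \frac{1}{-223822} = - \frac{1}{223822} \approx -4.4678 \cdot 10^{-6}$)
$\frac{224384 + X}{159744 + x{\left(b{\left(-3 \right)} \right)}} = \frac{224384 - \frac{1}{223822}}{159744 + \left(4 - 3\right)^{2}} = \frac{50222075647}{223822 \left(159744 + 1^{2}\right)} = \frac{50222075647}{223822 \left(159744 + 1\right)} = \frac{50222075647}{223822 \cdot 159745} = \frac{50222075647}{223822} \cdot \frac{1}{159745} = \frac{50222075647}{35754445390}$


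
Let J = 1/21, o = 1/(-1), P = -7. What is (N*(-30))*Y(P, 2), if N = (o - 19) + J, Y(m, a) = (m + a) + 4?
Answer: -4190/7 ≈ -598.57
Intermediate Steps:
o = -1
J = 1/21 ≈ 0.047619
Y(m, a) = 4 + a + m (Y(m, a) = (a + m) + 4 = 4 + a + m)
N = -419/21 (N = (-1 - 19) + 1/21 = -20 + 1/21 = -419/21 ≈ -19.952)
(N*(-30))*Y(P, 2) = (-419/21*(-30))*(4 + 2 - 7) = (4190/7)*(-1) = -4190/7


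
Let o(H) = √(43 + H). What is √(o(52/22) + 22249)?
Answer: √(2692129 + 11*√5489)/11 ≈ 149.18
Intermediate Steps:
√(o(52/22) + 22249) = √(√(43 + 52/22) + 22249) = √(√(43 + 52*(1/22)) + 22249) = √(√(43 + 26/11) + 22249) = √(√(499/11) + 22249) = √(√5489/11 + 22249) = √(22249 + √5489/11)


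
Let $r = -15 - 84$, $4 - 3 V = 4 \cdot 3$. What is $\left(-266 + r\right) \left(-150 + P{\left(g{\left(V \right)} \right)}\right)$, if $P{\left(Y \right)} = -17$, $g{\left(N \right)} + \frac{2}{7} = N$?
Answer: $60955$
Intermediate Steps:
$V = - \frac{8}{3}$ ($V = \frac{4}{3} - \frac{4 \cdot 3}{3} = \frac{4}{3} - 4 = - \frac{8}{3} \approx -2.6667$)
$g{\left(N \right)} = - \frac{2}{7} + N$
$r = -99$
$\left(-266 + r\right) \left(-150 + P{\left(g{\left(V \right)} \right)}\right) = \left(-266 - 99\right) \left(-150 - 17\right) = \left(-365\right) \left(-167\right) = 60955$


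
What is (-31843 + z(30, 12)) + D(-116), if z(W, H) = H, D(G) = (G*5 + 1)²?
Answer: 303410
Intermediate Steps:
D(G) = (1 + 5*G)² (D(G) = (5*G + 1)² = (1 + 5*G)²)
(-31843 + z(30, 12)) + D(-116) = (-31843 + 12) + (1 + 5*(-116))² = -31831 + (1 - 580)² = -31831 + (-579)² = -31831 + 335241 = 303410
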